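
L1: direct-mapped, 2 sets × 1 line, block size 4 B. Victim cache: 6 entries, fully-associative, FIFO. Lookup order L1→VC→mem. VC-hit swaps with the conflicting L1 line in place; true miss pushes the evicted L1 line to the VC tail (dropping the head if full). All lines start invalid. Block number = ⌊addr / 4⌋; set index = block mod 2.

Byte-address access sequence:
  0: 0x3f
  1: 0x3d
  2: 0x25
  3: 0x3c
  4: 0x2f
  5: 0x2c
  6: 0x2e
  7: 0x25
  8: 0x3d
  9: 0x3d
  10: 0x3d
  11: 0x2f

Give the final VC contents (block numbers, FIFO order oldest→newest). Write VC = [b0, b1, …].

VC = [15, 9]

#0 0x3f→b15/s1 MISS; vc=[]
#1 0x3d→b15/s1 L1-HIT; vc=[]
#2 0x25→b9/s1 MISS; vc=[15]
#3 0x3c→b15/s1 VC-HIT; vc=[9]
#4 0x2f→b11/s1 MISS; vc=[9,15]
#5 0x2c→b11/s1 L1-HIT; vc=[9,15]
#6 0x2e→b11/s1 L1-HIT; vc=[9,15]
#7 0x25→b9/s1 VC-HIT; vc=[11,15]
#8 0x3d→b15/s1 VC-HIT; vc=[11,9]
#9 0x3d→b15/s1 L1-HIT; vc=[11,9]
#10 0x3d→b15/s1 L1-HIT; vc=[11,9]
#11 0x2f→b11/s1 VC-HIT; vc=[15,9]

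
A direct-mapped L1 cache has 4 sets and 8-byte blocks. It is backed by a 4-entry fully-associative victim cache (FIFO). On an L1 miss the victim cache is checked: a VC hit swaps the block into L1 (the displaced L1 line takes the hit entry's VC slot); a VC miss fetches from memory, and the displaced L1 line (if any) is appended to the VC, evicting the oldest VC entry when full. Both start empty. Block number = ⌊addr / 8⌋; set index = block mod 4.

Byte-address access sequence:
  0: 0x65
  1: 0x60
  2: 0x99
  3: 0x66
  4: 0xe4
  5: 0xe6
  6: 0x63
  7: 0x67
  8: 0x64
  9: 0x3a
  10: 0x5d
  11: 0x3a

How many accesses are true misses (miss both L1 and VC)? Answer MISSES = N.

MISSES = 5

  [0] addr=0x65 blk=12 s=0: MISS | VC []
  [1] addr=0x60 blk=12 s=0: L1-HIT | VC []
  [2] addr=0x99 blk=19 s=3: MISS | VC []
  [3] addr=0x66 blk=12 s=0: L1-HIT | VC []
  [4] addr=0xe4 blk=28 s=0: MISS | VC [12]
  [5] addr=0xe6 blk=28 s=0: L1-HIT | VC [12]
  [6] addr=0x63 blk=12 s=0: VC-HIT | VC [28]
  [7] addr=0x67 blk=12 s=0: L1-HIT | VC [28]
  [8] addr=0x64 blk=12 s=0: L1-HIT | VC [28]
  [9] addr=0x3a blk=7 s=3: MISS | VC [28, 19]
  [10] addr=0x5d blk=11 s=3: MISS | VC [28, 19, 7]
  [11] addr=0x3a blk=7 s=3: VC-HIT | VC [28, 19, 11]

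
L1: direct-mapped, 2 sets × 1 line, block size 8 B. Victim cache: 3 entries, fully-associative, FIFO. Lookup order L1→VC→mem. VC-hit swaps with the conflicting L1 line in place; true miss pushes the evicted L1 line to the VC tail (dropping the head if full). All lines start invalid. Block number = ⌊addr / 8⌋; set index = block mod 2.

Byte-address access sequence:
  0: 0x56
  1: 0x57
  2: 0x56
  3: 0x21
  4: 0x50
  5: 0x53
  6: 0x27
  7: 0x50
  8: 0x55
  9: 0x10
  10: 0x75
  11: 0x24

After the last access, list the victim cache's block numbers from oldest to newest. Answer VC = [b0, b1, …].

VC = [14, 10, 2]

0: 0x56 (blk 10, set 0) → MISS  vc=[]
1: 0x57 (blk 10, set 0) → L1-HIT  vc=[]
2: 0x56 (blk 10, set 0) → L1-HIT  vc=[]
3: 0x21 (blk 4, set 0) → MISS  vc=[10]
4: 0x50 (blk 10, set 0) → VC-HIT  vc=[4]
5: 0x53 (blk 10, set 0) → L1-HIT  vc=[4]
6: 0x27 (blk 4, set 0) → VC-HIT  vc=[10]
7: 0x50 (blk 10, set 0) → VC-HIT  vc=[4]
8: 0x55 (blk 10, set 0) → L1-HIT  vc=[4]
9: 0x10 (blk 2, set 0) → MISS  vc=[4, 10]
10: 0x75 (blk 14, set 0) → MISS  vc=[4, 10, 2]
11: 0x24 (blk 4, set 0) → VC-HIT  vc=[14, 10, 2]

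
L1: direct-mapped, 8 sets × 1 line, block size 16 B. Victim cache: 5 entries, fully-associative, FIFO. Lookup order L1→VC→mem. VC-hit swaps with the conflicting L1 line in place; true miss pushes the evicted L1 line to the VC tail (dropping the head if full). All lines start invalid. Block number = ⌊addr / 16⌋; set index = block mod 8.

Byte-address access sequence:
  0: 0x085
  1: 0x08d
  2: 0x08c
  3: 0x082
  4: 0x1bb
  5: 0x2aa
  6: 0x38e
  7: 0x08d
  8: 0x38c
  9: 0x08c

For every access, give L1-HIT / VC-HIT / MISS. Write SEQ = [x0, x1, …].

SEQ = [MISS, L1-HIT, L1-HIT, L1-HIT, MISS, MISS, MISS, VC-HIT, VC-HIT, VC-HIT]

0: 0x85 (blk 8, set 0) → MISS  vc=[]
1: 0x8d (blk 8, set 0) → L1-HIT  vc=[]
2: 0x8c (blk 8, set 0) → L1-HIT  vc=[]
3: 0x82 (blk 8, set 0) → L1-HIT  vc=[]
4: 0x1bb (blk 27, set 3) → MISS  vc=[]
5: 0x2aa (blk 42, set 2) → MISS  vc=[]
6: 0x38e (blk 56, set 0) → MISS  vc=[8]
7: 0x8d (blk 8, set 0) → VC-HIT  vc=[56]
8: 0x38c (blk 56, set 0) → VC-HIT  vc=[8]
9: 0x8c (blk 8, set 0) → VC-HIT  vc=[56]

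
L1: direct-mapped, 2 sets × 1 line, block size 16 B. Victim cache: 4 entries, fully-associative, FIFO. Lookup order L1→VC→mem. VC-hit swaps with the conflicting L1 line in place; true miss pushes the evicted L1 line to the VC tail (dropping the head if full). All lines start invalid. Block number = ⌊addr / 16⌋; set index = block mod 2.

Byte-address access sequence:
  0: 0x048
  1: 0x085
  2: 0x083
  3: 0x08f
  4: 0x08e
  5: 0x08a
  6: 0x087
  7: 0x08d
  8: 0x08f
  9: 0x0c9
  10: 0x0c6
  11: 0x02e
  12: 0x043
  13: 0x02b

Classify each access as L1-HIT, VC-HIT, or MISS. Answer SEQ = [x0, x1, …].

0: 0x48 (blk 4, set 0) → MISS  vc=[]
1: 0x85 (blk 8, set 0) → MISS  vc=[4]
2: 0x83 (blk 8, set 0) → L1-HIT  vc=[4]
3: 0x8f (blk 8, set 0) → L1-HIT  vc=[4]
4: 0x8e (blk 8, set 0) → L1-HIT  vc=[4]
5: 0x8a (blk 8, set 0) → L1-HIT  vc=[4]
6: 0x87 (blk 8, set 0) → L1-HIT  vc=[4]
7: 0x8d (blk 8, set 0) → L1-HIT  vc=[4]
8: 0x8f (blk 8, set 0) → L1-HIT  vc=[4]
9: 0xc9 (blk 12, set 0) → MISS  vc=[4, 8]
10: 0xc6 (blk 12, set 0) → L1-HIT  vc=[4, 8]
11: 0x2e (blk 2, set 0) → MISS  vc=[4, 8, 12]
12: 0x43 (blk 4, set 0) → VC-HIT  vc=[2, 8, 12]
13: 0x2b (blk 2, set 0) → VC-HIT  vc=[4, 8, 12]

SEQ = [MISS, MISS, L1-HIT, L1-HIT, L1-HIT, L1-HIT, L1-HIT, L1-HIT, L1-HIT, MISS, L1-HIT, MISS, VC-HIT, VC-HIT]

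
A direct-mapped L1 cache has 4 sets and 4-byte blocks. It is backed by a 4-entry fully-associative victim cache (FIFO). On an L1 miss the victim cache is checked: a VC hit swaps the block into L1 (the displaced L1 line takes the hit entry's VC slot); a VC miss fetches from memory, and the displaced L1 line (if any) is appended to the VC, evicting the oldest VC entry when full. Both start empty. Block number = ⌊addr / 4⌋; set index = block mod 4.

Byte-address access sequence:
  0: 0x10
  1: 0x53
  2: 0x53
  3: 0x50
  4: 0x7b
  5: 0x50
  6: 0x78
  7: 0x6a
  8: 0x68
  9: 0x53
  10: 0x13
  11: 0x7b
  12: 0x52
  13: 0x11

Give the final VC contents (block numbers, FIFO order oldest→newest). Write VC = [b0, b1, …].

VC = [20, 26]

  [0] addr=0x10 blk=4 s=0: MISS | VC []
  [1] addr=0x53 blk=20 s=0: MISS | VC [4]
  [2] addr=0x53 blk=20 s=0: L1-HIT | VC [4]
  [3] addr=0x50 blk=20 s=0: L1-HIT | VC [4]
  [4] addr=0x7b blk=30 s=2: MISS | VC [4]
  [5] addr=0x50 blk=20 s=0: L1-HIT | VC [4]
  [6] addr=0x78 blk=30 s=2: L1-HIT | VC [4]
  [7] addr=0x6a blk=26 s=2: MISS | VC [4, 30]
  [8] addr=0x68 blk=26 s=2: L1-HIT | VC [4, 30]
  [9] addr=0x53 blk=20 s=0: L1-HIT | VC [4, 30]
  [10] addr=0x13 blk=4 s=0: VC-HIT | VC [20, 30]
  [11] addr=0x7b blk=30 s=2: VC-HIT | VC [20, 26]
  [12] addr=0x52 blk=20 s=0: VC-HIT | VC [4, 26]
  [13] addr=0x11 blk=4 s=0: VC-HIT | VC [20, 26]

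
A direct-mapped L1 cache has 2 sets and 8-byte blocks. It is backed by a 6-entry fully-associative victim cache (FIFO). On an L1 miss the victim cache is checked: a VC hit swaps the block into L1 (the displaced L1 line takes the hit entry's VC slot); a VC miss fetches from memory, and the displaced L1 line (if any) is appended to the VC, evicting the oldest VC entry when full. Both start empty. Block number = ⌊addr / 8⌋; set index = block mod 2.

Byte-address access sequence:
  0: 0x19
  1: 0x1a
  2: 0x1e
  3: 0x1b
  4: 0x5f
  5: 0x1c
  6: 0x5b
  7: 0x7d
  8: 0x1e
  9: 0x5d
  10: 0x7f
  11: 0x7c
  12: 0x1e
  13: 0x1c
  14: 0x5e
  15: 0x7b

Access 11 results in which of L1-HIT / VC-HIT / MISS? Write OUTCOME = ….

#0 0x19→b3/s1 MISS; vc=[]
#1 0x1a→b3/s1 L1-HIT; vc=[]
#2 0x1e→b3/s1 L1-HIT; vc=[]
#3 0x1b→b3/s1 L1-HIT; vc=[]
#4 0x5f→b11/s1 MISS; vc=[3]
#5 0x1c→b3/s1 VC-HIT; vc=[11]
#6 0x5b→b11/s1 VC-HIT; vc=[3]
#7 0x7d→b15/s1 MISS; vc=[3,11]
#8 0x1e→b3/s1 VC-HIT; vc=[15,11]
#9 0x5d→b11/s1 VC-HIT; vc=[15,3]
#10 0x7f→b15/s1 VC-HIT; vc=[11,3]
#11 0x7c→b15/s1 L1-HIT; vc=[11,3]
#12 0x1e→b3/s1 VC-HIT; vc=[11,15]
#13 0x1c→b3/s1 L1-HIT; vc=[11,15]
#14 0x5e→b11/s1 VC-HIT; vc=[3,15]
#15 0x7b→b15/s1 VC-HIT; vc=[3,11]

OUTCOME = L1-HIT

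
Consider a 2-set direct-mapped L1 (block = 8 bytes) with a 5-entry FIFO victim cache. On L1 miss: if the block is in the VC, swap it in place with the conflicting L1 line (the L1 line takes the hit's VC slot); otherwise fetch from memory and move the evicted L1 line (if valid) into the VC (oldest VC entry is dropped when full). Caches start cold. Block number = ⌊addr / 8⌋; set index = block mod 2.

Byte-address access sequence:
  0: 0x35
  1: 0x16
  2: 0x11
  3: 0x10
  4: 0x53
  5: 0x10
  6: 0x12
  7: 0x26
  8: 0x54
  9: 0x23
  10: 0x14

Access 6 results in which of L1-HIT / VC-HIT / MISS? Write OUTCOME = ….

OUTCOME = L1-HIT

0: 0x35 (blk 6, set 0) → MISS  vc=[]
1: 0x16 (blk 2, set 0) → MISS  vc=[6]
2: 0x11 (blk 2, set 0) → L1-HIT  vc=[6]
3: 0x10 (blk 2, set 0) → L1-HIT  vc=[6]
4: 0x53 (blk 10, set 0) → MISS  vc=[6, 2]
5: 0x10 (blk 2, set 0) → VC-HIT  vc=[6, 10]
6: 0x12 (blk 2, set 0) → L1-HIT  vc=[6, 10]
7: 0x26 (blk 4, set 0) → MISS  vc=[6, 10, 2]
8: 0x54 (blk 10, set 0) → VC-HIT  vc=[6, 4, 2]
9: 0x23 (blk 4, set 0) → VC-HIT  vc=[6, 10, 2]
10: 0x14 (blk 2, set 0) → VC-HIT  vc=[6, 10, 4]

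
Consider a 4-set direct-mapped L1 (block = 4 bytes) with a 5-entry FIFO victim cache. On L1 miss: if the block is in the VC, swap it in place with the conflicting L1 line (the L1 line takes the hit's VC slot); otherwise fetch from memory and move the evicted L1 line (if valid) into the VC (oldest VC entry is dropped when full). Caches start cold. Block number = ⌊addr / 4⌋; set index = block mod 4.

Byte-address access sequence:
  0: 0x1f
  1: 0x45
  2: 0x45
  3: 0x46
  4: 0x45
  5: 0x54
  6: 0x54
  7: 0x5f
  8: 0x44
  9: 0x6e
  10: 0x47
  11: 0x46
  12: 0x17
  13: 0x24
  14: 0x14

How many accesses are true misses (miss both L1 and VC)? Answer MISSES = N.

#0 0x1f→b7/s3 MISS; vc=[]
#1 0x45→b17/s1 MISS; vc=[]
#2 0x45→b17/s1 L1-HIT; vc=[]
#3 0x46→b17/s1 L1-HIT; vc=[]
#4 0x45→b17/s1 L1-HIT; vc=[]
#5 0x54→b21/s1 MISS; vc=[17]
#6 0x54→b21/s1 L1-HIT; vc=[17]
#7 0x5f→b23/s3 MISS; vc=[17,7]
#8 0x44→b17/s1 VC-HIT; vc=[21,7]
#9 0x6e→b27/s3 MISS; vc=[21,7,23]
#10 0x47→b17/s1 L1-HIT; vc=[21,7,23]
#11 0x46→b17/s1 L1-HIT; vc=[21,7,23]
#12 0x17→b5/s1 MISS; vc=[21,7,23,17]
#13 0x24→b9/s1 MISS; vc=[21,7,23,17,5]
#14 0x14→b5/s1 VC-HIT; vc=[21,7,23,17,9]

MISSES = 7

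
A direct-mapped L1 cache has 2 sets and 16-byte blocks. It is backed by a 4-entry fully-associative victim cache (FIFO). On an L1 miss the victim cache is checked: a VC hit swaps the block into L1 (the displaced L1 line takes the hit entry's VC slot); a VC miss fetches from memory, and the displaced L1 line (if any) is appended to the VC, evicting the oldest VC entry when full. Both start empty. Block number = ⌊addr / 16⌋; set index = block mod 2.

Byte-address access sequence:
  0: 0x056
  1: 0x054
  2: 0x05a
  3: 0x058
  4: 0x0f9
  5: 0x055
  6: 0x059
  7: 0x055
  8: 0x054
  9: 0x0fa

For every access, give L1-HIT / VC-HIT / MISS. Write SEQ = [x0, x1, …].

SEQ = [MISS, L1-HIT, L1-HIT, L1-HIT, MISS, VC-HIT, L1-HIT, L1-HIT, L1-HIT, VC-HIT]

0: 0x56 (blk 5, set 1) → MISS  vc=[]
1: 0x54 (blk 5, set 1) → L1-HIT  vc=[]
2: 0x5a (blk 5, set 1) → L1-HIT  vc=[]
3: 0x58 (blk 5, set 1) → L1-HIT  vc=[]
4: 0xf9 (blk 15, set 1) → MISS  vc=[5]
5: 0x55 (blk 5, set 1) → VC-HIT  vc=[15]
6: 0x59 (blk 5, set 1) → L1-HIT  vc=[15]
7: 0x55 (blk 5, set 1) → L1-HIT  vc=[15]
8: 0x54 (blk 5, set 1) → L1-HIT  vc=[15]
9: 0xfa (blk 15, set 1) → VC-HIT  vc=[5]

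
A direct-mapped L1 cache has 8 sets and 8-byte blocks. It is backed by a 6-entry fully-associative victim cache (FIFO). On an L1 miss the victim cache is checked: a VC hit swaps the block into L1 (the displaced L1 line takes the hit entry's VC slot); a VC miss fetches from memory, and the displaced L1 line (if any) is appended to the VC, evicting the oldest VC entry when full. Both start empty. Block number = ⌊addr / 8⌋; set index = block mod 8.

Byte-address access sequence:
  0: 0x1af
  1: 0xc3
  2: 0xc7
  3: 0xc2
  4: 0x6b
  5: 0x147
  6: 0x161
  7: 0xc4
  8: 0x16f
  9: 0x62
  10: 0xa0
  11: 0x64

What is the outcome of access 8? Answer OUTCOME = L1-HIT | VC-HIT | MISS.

OUTCOME = MISS

#0 0x1af→b53/s5 MISS; vc=[]
#1 0xc3→b24/s0 MISS; vc=[]
#2 0xc7→b24/s0 L1-HIT; vc=[]
#3 0xc2→b24/s0 L1-HIT; vc=[]
#4 0x6b→b13/s5 MISS; vc=[53]
#5 0x147→b40/s0 MISS; vc=[53,24]
#6 0x161→b44/s4 MISS; vc=[53,24]
#7 0xc4→b24/s0 VC-HIT; vc=[53,40]
#8 0x16f→b45/s5 MISS; vc=[53,40,13]
#9 0x62→b12/s4 MISS; vc=[53,40,13,44]
#10 0xa0→b20/s4 MISS; vc=[53,40,13,44,12]
#11 0x64→b12/s4 VC-HIT; vc=[53,40,13,44,20]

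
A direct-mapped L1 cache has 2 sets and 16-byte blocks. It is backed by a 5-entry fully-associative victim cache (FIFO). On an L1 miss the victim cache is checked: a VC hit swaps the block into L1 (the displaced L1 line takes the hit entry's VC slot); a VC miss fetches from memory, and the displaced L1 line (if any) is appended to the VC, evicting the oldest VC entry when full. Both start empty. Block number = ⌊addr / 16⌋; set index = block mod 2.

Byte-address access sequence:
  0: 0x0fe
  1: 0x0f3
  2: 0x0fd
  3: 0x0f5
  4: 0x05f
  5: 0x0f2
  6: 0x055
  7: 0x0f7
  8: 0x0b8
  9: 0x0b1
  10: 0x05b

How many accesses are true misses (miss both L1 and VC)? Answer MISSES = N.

MISSES = 3

#0 0xfe→b15/s1 MISS; vc=[]
#1 0xf3→b15/s1 L1-HIT; vc=[]
#2 0xfd→b15/s1 L1-HIT; vc=[]
#3 0xf5→b15/s1 L1-HIT; vc=[]
#4 0x5f→b5/s1 MISS; vc=[15]
#5 0xf2→b15/s1 VC-HIT; vc=[5]
#6 0x55→b5/s1 VC-HIT; vc=[15]
#7 0xf7→b15/s1 VC-HIT; vc=[5]
#8 0xb8→b11/s1 MISS; vc=[5,15]
#9 0xb1→b11/s1 L1-HIT; vc=[5,15]
#10 0x5b→b5/s1 VC-HIT; vc=[11,15]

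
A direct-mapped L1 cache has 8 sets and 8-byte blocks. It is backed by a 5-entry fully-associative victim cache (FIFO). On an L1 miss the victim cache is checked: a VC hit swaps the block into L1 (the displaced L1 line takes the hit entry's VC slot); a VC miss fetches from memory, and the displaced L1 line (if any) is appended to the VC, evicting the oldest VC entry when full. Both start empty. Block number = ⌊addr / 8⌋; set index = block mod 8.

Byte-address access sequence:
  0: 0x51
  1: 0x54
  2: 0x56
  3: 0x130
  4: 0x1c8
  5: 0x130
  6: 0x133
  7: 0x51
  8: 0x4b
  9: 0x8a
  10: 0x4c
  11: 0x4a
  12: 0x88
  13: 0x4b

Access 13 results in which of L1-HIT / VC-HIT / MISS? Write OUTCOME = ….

OUTCOME = VC-HIT

#0 0x51→b10/s2 MISS; vc=[]
#1 0x54→b10/s2 L1-HIT; vc=[]
#2 0x56→b10/s2 L1-HIT; vc=[]
#3 0x130→b38/s6 MISS; vc=[]
#4 0x1c8→b57/s1 MISS; vc=[]
#5 0x130→b38/s6 L1-HIT; vc=[]
#6 0x133→b38/s6 L1-HIT; vc=[]
#7 0x51→b10/s2 L1-HIT; vc=[]
#8 0x4b→b9/s1 MISS; vc=[57]
#9 0x8a→b17/s1 MISS; vc=[57,9]
#10 0x4c→b9/s1 VC-HIT; vc=[57,17]
#11 0x4a→b9/s1 L1-HIT; vc=[57,17]
#12 0x88→b17/s1 VC-HIT; vc=[57,9]
#13 0x4b→b9/s1 VC-HIT; vc=[57,17]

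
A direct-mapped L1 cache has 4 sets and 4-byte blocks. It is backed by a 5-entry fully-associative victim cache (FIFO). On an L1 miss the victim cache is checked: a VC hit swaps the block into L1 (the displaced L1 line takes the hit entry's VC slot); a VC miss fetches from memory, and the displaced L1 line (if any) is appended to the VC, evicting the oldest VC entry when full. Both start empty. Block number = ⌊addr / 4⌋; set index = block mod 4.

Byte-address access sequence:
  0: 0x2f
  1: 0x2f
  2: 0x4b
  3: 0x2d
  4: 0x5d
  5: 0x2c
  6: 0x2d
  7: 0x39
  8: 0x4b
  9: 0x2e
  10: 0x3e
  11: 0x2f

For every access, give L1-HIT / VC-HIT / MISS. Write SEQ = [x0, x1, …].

  [0] addr=0x2f blk=11 s=3: MISS | VC []
  [1] addr=0x2f blk=11 s=3: L1-HIT | VC []
  [2] addr=0x4b blk=18 s=2: MISS | VC []
  [3] addr=0x2d blk=11 s=3: L1-HIT | VC []
  [4] addr=0x5d blk=23 s=3: MISS | VC [11]
  [5] addr=0x2c blk=11 s=3: VC-HIT | VC [23]
  [6] addr=0x2d blk=11 s=3: L1-HIT | VC [23]
  [7] addr=0x39 blk=14 s=2: MISS | VC [23, 18]
  [8] addr=0x4b blk=18 s=2: VC-HIT | VC [23, 14]
  [9] addr=0x2e blk=11 s=3: L1-HIT | VC [23, 14]
  [10] addr=0x3e blk=15 s=3: MISS | VC [23, 14, 11]
  [11] addr=0x2f blk=11 s=3: VC-HIT | VC [23, 14, 15]

SEQ = [MISS, L1-HIT, MISS, L1-HIT, MISS, VC-HIT, L1-HIT, MISS, VC-HIT, L1-HIT, MISS, VC-HIT]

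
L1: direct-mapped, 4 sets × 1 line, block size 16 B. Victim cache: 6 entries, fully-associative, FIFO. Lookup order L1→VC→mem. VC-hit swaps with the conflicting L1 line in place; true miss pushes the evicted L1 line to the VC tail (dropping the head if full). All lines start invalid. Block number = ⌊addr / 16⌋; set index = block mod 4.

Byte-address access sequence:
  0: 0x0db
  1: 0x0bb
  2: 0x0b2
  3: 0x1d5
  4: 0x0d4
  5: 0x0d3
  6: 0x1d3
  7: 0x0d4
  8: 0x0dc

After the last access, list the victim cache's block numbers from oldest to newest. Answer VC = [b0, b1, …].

0: 0xdb (blk 13, set 1) → MISS  vc=[]
1: 0xbb (blk 11, set 3) → MISS  vc=[]
2: 0xb2 (blk 11, set 3) → L1-HIT  vc=[]
3: 0x1d5 (blk 29, set 1) → MISS  vc=[13]
4: 0xd4 (blk 13, set 1) → VC-HIT  vc=[29]
5: 0xd3 (blk 13, set 1) → L1-HIT  vc=[29]
6: 0x1d3 (blk 29, set 1) → VC-HIT  vc=[13]
7: 0xd4 (blk 13, set 1) → VC-HIT  vc=[29]
8: 0xdc (blk 13, set 1) → L1-HIT  vc=[29]

VC = [29]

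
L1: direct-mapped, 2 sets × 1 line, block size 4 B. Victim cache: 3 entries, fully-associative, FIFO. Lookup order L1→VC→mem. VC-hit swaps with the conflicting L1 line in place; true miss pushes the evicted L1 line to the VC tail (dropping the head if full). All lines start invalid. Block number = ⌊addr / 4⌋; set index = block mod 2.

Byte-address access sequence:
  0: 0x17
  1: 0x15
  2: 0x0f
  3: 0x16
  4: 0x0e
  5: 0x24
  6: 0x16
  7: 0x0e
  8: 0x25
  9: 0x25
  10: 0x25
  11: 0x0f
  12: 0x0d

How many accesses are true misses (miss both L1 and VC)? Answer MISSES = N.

MISSES = 3

  [0] addr=0x17 blk=5 s=1: MISS | VC []
  [1] addr=0x15 blk=5 s=1: L1-HIT | VC []
  [2] addr=0xf blk=3 s=1: MISS | VC [5]
  [3] addr=0x16 blk=5 s=1: VC-HIT | VC [3]
  [4] addr=0xe blk=3 s=1: VC-HIT | VC [5]
  [5] addr=0x24 blk=9 s=1: MISS | VC [5, 3]
  [6] addr=0x16 blk=5 s=1: VC-HIT | VC [9, 3]
  [7] addr=0xe blk=3 s=1: VC-HIT | VC [9, 5]
  [8] addr=0x25 blk=9 s=1: VC-HIT | VC [3, 5]
  [9] addr=0x25 blk=9 s=1: L1-HIT | VC [3, 5]
  [10] addr=0x25 blk=9 s=1: L1-HIT | VC [3, 5]
  [11] addr=0xf blk=3 s=1: VC-HIT | VC [9, 5]
  [12] addr=0xd blk=3 s=1: L1-HIT | VC [9, 5]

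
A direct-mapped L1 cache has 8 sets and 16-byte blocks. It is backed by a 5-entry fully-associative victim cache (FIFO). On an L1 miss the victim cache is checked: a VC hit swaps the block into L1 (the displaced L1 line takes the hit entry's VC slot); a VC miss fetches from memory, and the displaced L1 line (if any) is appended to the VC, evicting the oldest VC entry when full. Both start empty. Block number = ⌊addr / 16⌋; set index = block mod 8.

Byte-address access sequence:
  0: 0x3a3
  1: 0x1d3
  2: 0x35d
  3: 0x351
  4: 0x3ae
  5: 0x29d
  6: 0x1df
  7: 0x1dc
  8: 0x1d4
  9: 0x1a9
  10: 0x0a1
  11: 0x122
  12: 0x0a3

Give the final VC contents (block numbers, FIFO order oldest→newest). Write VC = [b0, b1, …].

VC = [53, 58, 26, 18]

0: 0x3a3 (blk 58, set 2) → MISS  vc=[]
1: 0x1d3 (blk 29, set 5) → MISS  vc=[]
2: 0x35d (blk 53, set 5) → MISS  vc=[29]
3: 0x351 (blk 53, set 5) → L1-HIT  vc=[29]
4: 0x3ae (blk 58, set 2) → L1-HIT  vc=[29]
5: 0x29d (blk 41, set 1) → MISS  vc=[29]
6: 0x1df (blk 29, set 5) → VC-HIT  vc=[53]
7: 0x1dc (blk 29, set 5) → L1-HIT  vc=[53]
8: 0x1d4 (blk 29, set 5) → L1-HIT  vc=[53]
9: 0x1a9 (blk 26, set 2) → MISS  vc=[53, 58]
10: 0xa1 (blk 10, set 2) → MISS  vc=[53, 58, 26]
11: 0x122 (blk 18, set 2) → MISS  vc=[53, 58, 26, 10]
12: 0xa3 (blk 10, set 2) → VC-HIT  vc=[53, 58, 26, 18]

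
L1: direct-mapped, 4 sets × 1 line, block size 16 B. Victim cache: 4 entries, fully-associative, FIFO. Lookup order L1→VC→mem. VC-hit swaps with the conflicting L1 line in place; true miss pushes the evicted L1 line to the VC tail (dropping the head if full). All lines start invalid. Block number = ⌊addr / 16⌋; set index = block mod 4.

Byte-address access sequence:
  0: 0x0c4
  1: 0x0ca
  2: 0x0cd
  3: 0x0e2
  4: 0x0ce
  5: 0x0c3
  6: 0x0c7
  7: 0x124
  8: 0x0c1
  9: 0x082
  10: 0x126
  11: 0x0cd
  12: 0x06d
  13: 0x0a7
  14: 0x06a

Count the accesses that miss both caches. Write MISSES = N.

MISSES = 6

0: 0xc4 (blk 12, set 0) → MISS  vc=[]
1: 0xca (blk 12, set 0) → L1-HIT  vc=[]
2: 0xcd (blk 12, set 0) → L1-HIT  vc=[]
3: 0xe2 (blk 14, set 2) → MISS  vc=[]
4: 0xce (blk 12, set 0) → L1-HIT  vc=[]
5: 0xc3 (blk 12, set 0) → L1-HIT  vc=[]
6: 0xc7 (blk 12, set 0) → L1-HIT  vc=[]
7: 0x124 (blk 18, set 2) → MISS  vc=[14]
8: 0xc1 (blk 12, set 0) → L1-HIT  vc=[14]
9: 0x82 (blk 8, set 0) → MISS  vc=[14, 12]
10: 0x126 (blk 18, set 2) → L1-HIT  vc=[14, 12]
11: 0xcd (blk 12, set 0) → VC-HIT  vc=[14, 8]
12: 0x6d (blk 6, set 2) → MISS  vc=[14, 8, 18]
13: 0xa7 (blk 10, set 2) → MISS  vc=[14, 8, 18, 6]
14: 0x6a (blk 6, set 2) → VC-HIT  vc=[14, 8, 18, 10]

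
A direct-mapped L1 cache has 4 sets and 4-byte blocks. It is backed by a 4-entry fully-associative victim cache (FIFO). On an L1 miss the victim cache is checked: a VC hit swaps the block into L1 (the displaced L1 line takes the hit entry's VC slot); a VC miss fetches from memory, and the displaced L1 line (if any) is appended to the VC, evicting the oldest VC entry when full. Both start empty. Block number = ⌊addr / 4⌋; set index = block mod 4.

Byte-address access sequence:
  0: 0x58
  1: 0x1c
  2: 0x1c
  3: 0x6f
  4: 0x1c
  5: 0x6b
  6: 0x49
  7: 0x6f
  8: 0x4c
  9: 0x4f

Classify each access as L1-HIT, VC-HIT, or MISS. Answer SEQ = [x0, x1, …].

SEQ = [MISS, MISS, L1-HIT, MISS, VC-HIT, MISS, MISS, VC-HIT, MISS, L1-HIT]

#0 0x58→b22/s2 MISS; vc=[]
#1 0x1c→b7/s3 MISS; vc=[]
#2 0x1c→b7/s3 L1-HIT; vc=[]
#3 0x6f→b27/s3 MISS; vc=[7]
#4 0x1c→b7/s3 VC-HIT; vc=[27]
#5 0x6b→b26/s2 MISS; vc=[27,22]
#6 0x49→b18/s2 MISS; vc=[27,22,26]
#7 0x6f→b27/s3 VC-HIT; vc=[7,22,26]
#8 0x4c→b19/s3 MISS; vc=[7,22,26,27]
#9 0x4f→b19/s3 L1-HIT; vc=[7,22,26,27]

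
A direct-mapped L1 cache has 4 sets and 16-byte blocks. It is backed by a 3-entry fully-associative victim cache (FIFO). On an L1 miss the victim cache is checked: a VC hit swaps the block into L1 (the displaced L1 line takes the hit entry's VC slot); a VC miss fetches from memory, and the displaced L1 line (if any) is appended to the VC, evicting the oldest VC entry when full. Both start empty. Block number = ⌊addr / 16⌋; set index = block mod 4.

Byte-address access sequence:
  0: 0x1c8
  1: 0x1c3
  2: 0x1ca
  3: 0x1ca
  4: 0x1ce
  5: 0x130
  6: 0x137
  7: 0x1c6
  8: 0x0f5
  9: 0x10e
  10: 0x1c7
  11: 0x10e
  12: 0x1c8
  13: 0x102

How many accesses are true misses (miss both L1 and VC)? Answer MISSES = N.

MISSES = 4

#0 0x1c8→b28/s0 MISS; vc=[]
#1 0x1c3→b28/s0 L1-HIT; vc=[]
#2 0x1ca→b28/s0 L1-HIT; vc=[]
#3 0x1ca→b28/s0 L1-HIT; vc=[]
#4 0x1ce→b28/s0 L1-HIT; vc=[]
#5 0x130→b19/s3 MISS; vc=[]
#6 0x137→b19/s3 L1-HIT; vc=[]
#7 0x1c6→b28/s0 L1-HIT; vc=[]
#8 0xf5→b15/s3 MISS; vc=[19]
#9 0x10e→b16/s0 MISS; vc=[19,28]
#10 0x1c7→b28/s0 VC-HIT; vc=[19,16]
#11 0x10e→b16/s0 VC-HIT; vc=[19,28]
#12 0x1c8→b28/s0 VC-HIT; vc=[19,16]
#13 0x102→b16/s0 VC-HIT; vc=[19,28]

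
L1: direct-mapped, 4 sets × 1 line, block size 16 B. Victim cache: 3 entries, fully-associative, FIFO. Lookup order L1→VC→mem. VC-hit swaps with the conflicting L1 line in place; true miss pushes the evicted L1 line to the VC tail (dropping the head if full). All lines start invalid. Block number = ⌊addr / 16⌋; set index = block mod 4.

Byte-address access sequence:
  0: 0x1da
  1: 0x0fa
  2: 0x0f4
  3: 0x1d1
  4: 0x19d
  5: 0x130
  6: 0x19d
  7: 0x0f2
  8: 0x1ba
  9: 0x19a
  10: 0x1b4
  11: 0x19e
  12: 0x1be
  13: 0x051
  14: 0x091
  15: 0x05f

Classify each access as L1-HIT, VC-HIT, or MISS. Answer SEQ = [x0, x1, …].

SEQ = [MISS, MISS, L1-HIT, L1-HIT, MISS, MISS, L1-HIT, VC-HIT, MISS, L1-HIT, L1-HIT, L1-HIT, L1-HIT, MISS, MISS, VC-HIT]

0: 0x1da (blk 29, set 1) → MISS  vc=[]
1: 0xfa (blk 15, set 3) → MISS  vc=[]
2: 0xf4 (blk 15, set 3) → L1-HIT  vc=[]
3: 0x1d1 (blk 29, set 1) → L1-HIT  vc=[]
4: 0x19d (blk 25, set 1) → MISS  vc=[29]
5: 0x130 (blk 19, set 3) → MISS  vc=[29, 15]
6: 0x19d (blk 25, set 1) → L1-HIT  vc=[29, 15]
7: 0xf2 (blk 15, set 3) → VC-HIT  vc=[29, 19]
8: 0x1ba (blk 27, set 3) → MISS  vc=[29, 19, 15]
9: 0x19a (blk 25, set 1) → L1-HIT  vc=[29, 19, 15]
10: 0x1b4 (blk 27, set 3) → L1-HIT  vc=[29, 19, 15]
11: 0x19e (blk 25, set 1) → L1-HIT  vc=[29, 19, 15]
12: 0x1be (blk 27, set 3) → L1-HIT  vc=[29, 19, 15]
13: 0x51 (blk 5, set 1) → MISS  vc=[19, 15, 25]
14: 0x91 (blk 9, set 1) → MISS  vc=[15, 25, 5]
15: 0x5f (blk 5, set 1) → VC-HIT  vc=[15, 25, 9]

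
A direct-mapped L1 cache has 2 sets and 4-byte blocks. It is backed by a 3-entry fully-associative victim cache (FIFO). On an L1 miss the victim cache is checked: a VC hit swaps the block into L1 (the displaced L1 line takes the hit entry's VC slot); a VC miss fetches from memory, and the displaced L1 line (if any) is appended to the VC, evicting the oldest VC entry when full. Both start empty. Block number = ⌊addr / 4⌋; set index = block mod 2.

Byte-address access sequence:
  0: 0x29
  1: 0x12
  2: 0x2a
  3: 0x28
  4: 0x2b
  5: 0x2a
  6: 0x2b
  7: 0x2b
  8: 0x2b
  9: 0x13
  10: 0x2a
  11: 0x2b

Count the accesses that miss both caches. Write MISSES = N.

MISSES = 2

0: 0x29 (blk 10, set 0) → MISS  vc=[]
1: 0x12 (blk 4, set 0) → MISS  vc=[10]
2: 0x2a (blk 10, set 0) → VC-HIT  vc=[4]
3: 0x28 (blk 10, set 0) → L1-HIT  vc=[4]
4: 0x2b (blk 10, set 0) → L1-HIT  vc=[4]
5: 0x2a (blk 10, set 0) → L1-HIT  vc=[4]
6: 0x2b (blk 10, set 0) → L1-HIT  vc=[4]
7: 0x2b (blk 10, set 0) → L1-HIT  vc=[4]
8: 0x2b (blk 10, set 0) → L1-HIT  vc=[4]
9: 0x13 (blk 4, set 0) → VC-HIT  vc=[10]
10: 0x2a (blk 10, set 0) → VC-HIT  vc=[4]
11: 0x2b (blk 10, set 0) → L1-HIT  vc=[4]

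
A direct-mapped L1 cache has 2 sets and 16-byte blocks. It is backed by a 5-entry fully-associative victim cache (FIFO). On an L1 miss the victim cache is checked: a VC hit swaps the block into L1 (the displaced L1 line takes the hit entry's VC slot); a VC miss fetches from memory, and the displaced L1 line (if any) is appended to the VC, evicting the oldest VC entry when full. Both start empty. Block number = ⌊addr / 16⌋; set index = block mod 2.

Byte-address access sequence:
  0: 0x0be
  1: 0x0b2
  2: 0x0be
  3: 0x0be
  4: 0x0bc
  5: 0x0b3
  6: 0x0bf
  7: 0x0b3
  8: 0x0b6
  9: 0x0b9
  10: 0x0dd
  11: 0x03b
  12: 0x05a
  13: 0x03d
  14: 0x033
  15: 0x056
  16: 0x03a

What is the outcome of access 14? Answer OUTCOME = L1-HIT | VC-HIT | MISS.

#0 0xbe→b11/s1 MISS; vc=[]
#1 0xb2→b11/s1 L1-HIT; vc=[]
#2 0xbe→b11/s1 L1-HIT; vc=[]
#3 0xbe→b11/s1 L1-HIT; vc=[]
#4 0xbc→b11/s1 L1-HIT; vc=[]
#5 0xb3→b11/s1 L1-HIT; vc=[]
#6 0xbf→b11/s1 L1-HIT; vc=[]
#7 0xb3→b11/s1 L1-HIT; vc=[]
#8 0xb6→b11/s1 L1-HIT; vc=[]
#9 0xb9→b11/s1 L1-HIT; vc=[]
#10 0xdd→b13/s1 MISS; vc=[11]
#11 0x3b→b3/s1 MISS; vc=[11,13]
#12 0x5a→b5/s1 MISS; vc=[11,13,3]
#13 0x3d→b3/s1 VC-HIT; vc=[11,13,5]
#14 0x33→b3/s1 L1-HIT; vc=[11,13,5]
#15 0x56→b5/s1 VC-HIT; vc=[11,13,3]
#16 0x3a→b3/s1 VC-HIT; vc=[11,13,5]

OUTCOME = L1-HIT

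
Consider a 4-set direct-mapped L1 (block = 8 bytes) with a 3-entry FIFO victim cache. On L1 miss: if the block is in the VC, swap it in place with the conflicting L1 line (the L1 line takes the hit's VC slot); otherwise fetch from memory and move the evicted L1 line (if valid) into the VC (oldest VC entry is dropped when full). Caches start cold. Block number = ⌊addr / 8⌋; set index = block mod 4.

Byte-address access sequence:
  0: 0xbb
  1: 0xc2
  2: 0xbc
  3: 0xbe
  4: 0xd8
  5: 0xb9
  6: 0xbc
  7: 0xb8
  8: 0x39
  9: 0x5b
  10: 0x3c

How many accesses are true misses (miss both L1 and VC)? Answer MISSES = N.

MISSES = 5

  [0] addr=0xbb blk=23 s=3: MISS | VC []
  [1] addr=0xc2 blk=24 s=0: MISS | VC []
  [2] addr=0xbc blk=23 s=3: L1-HIT | VC []
  [3] addr=0xbe blk=23 s=3: L1-HIT | VC []
  [4] addr=0xd8 blk=27 s=3: MISS | VC [23]
  [5] addr=0xb9 blk=23 s=3: VC-HIT | VC [27]
  [6] addr=0xbc blk=23 s=3: L1-HIT | VC [27]
  [7] addr=0xb8 blk=23 s=3: L1-HIT | VC [27]
  [8] addr=0x39 blk=7 s=3: MISS | VC [27, 23]
  [9] addr=0x5b blk=11 s=3: MISS | VC [27, 23, 7]
  [10] addr=0x3c blk=7 s=3: VC-HIT | VC [27, 23, 11]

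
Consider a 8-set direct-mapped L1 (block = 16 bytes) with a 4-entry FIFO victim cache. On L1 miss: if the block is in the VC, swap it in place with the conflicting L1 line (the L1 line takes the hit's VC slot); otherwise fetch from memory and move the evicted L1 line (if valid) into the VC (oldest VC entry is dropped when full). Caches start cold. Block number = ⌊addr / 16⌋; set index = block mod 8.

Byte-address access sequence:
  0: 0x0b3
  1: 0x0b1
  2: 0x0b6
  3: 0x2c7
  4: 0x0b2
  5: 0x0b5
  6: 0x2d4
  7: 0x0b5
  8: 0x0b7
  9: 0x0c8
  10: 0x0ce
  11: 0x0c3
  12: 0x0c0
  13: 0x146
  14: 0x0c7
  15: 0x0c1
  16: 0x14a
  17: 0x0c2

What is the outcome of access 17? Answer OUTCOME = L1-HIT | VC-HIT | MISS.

#0 0xb3→b11/s3 MISS; vc=[]
#1 0xb1→b11/s3 L1-HIT; vc=[]
#2 0xb6→b11/s3 L1-HIT; vc=[]
#3 0x2c7→b44/s4 MISS; vc=[]
#4 0xb2→b11/s3 L1-HIT; vc=[]
#5 0xb5→b11/s3 L1-HIT; vc=[]
#6 0x2d4→b45/s5 MISS; vc=[]
#7 0xb5→b11/s3 L1-HIT; vc=[]
#8 0xb7→b11/s3 L1-HIT; vc=[]
#9 0xc8→b12/s4 MISS; vc=[44]
#10 0xce→b12/s4 L1-HIT; vc=[44]
#11 0xc3→b12/s4 L1-HIT; vc=[44]
#12 0xc0→b12/s4 L1-HIT; vc=[44]
#13 0x146→b20/s4 MISS; vc=[44,12]
#14 0xc7→b12/s4 VC-HIT; vc=[44,20]
#15 0xc1→b12/s4 L1-HIT; vc=[44,20]
#16 0x14a→b20/s4 VC-HIT; vc=[44,12]
#17 0xc2→b12/s4 VC-HIT; vc=[44,20]

OUTCOME = VC-HIT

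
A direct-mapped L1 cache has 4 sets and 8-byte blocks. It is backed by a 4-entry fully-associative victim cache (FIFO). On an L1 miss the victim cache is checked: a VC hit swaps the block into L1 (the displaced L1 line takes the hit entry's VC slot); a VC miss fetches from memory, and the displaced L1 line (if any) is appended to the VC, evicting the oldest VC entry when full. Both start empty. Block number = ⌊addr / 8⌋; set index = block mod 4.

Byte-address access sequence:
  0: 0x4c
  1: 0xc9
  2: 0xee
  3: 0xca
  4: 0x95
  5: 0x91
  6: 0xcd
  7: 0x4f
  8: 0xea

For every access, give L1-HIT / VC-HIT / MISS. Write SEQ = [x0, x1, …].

SEQ = [MISS, MISS, MISS, VC-HIT, MISS, L1-HIT, L1-HIT, VC-HIT, VC-HIT]

0: 0x4c (blk 9, set 1) → MISS  vc=[]
1: 0xc9 (blk 25, set 1) → MISS  vc=[9]
2: 0xee (blk 29, set 1) → MISS  vc=[9, 25]
3: 0xca (blk 25, set 1) → VC-HIT  vc=[9, 29]
4: 0x95 (blk 18, set 2) → MISS  vc=[9, 29]
5: 0x91 (blk 18, set 2) → L1-HIT  vc=[9, 29]
6: 0xcd (blk 25, set 1) → L1-HIT  vc=[9, 29]
7: 0x4f (blk 9, set 1) → VC-HIT  vc=[25, 29]
8: 0xea (blk 29, set 1) → VC-HIT  vc=[25, 9]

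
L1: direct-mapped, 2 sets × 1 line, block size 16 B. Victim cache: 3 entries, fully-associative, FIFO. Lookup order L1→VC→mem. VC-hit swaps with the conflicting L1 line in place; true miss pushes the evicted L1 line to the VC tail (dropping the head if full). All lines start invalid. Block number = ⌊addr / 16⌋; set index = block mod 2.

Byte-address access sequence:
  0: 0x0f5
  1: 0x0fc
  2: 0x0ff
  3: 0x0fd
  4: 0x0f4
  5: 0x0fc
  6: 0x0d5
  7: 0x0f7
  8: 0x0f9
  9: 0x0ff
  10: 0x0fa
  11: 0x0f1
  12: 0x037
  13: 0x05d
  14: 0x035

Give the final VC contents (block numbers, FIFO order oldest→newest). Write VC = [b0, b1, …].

VC = [13, 15, 5]

  [0] addr=0xf5 blk=15 s=1: MISS | VC []
  [1] addr=0xfc blk=15 s=1: L1-HIT | VC []
  [2] addr=0xff blk=15 s=1: L1-HIT | VC []
  [3] addr=0xfd blk=15 s=1: L1-HIT | VC []
  [4] addr=0xf4 blk=15 s=1: L1-HIT | VC []
  [5] addr=0xfc blk=15 s=1: L1-HIT | VC []
  [6] addr=0xd5 blk=13 s=1: MISS | VC [15]
  [7] addr=0xf7 blk=15 s=1: VC-HIT | VC [13]
  [8] addr=0xf9 blk=15 s=1: L1-HIT | VC [13]
  [9] addr=0xff blk=15 s=1: L1-HIT | VC [13]
  [10] addr=0xfa blk=15 s=1: L1-HIT | VC [13]
  [11] addr=0xf1 blk=15 s=1: L1-HIT | VC [13]
  [12] addr=0x37 blk=3 s=1: MISS | VC [13, 15]
  [13] addr=0x5d blk=5 s=1: MISS | VC [13, 15, 3]
  [14] addr=0x35 blk=3 s=1: VC-HIT | VC [13, 15, 5]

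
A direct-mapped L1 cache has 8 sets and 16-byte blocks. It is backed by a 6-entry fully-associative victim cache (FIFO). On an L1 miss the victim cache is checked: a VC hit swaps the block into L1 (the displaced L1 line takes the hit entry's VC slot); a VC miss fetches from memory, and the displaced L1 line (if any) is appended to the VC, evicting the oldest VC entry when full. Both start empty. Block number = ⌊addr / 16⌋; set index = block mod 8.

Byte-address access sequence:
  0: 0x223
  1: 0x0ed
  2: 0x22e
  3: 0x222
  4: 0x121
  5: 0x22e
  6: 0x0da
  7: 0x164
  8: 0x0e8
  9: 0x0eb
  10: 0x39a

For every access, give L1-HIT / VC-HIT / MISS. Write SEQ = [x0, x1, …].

0: 0x223 (blk 34, set 2) → MISS  vc=[]
1: 0xed (blk 14, set 6) → MISS  vc=[]
2: 0x22e (blk 34, set 2) → L1-HIT  vc=[]
3: 0x222 (blk 34, set 2) → L1-HIT  vc=[]
4: 0x121 (blk 18, set 2) → MISS  vc=[34]
5: 0x22e (blk 34, set 2) → VC-HIT  vc=[18]
6: 0xda (blk 13, set 5) → MISS  vc=[18]
7: 0x164 (blk 22, set 6) → MISS  vc=[18, 14]
8: 0xe8 (blk 14, set 6) → VC-HIT  vc=[18, 22]
9: 0xeb (blk 14, set 6) → L1-HIT  vc=[18, 22]
10: 0x39a (blk 57, set 1) → MISS  vc=[18, 22]

SEQ = [MISS, MISS, L1-HIT, L1-HIT, MISS, VC-HIT, MISS, MISS, VC-HIT, L1-HIT, MISS]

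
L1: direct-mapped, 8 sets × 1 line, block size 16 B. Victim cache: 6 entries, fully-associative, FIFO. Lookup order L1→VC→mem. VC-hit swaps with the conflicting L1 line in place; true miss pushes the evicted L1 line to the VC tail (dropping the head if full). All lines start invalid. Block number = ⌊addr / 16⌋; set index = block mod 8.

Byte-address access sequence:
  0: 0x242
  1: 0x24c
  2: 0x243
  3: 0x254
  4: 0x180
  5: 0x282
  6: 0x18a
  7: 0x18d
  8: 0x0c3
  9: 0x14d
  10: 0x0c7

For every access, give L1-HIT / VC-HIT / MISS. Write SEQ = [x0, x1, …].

SEQ = [MISS, L1-HIT, L1-HIT, MISS, MISS, MISS, VC-HIT, L1-HIT, MISS, MISS, VC-HIT]

0: 0x242 (blk 36, set 4) → MISS  vc=[]
1: 0x24c (blk 36, set 4) → L1-HIT  vc=[]
2: 0x243 (blk 36, set 4) → L1-HIT  vc=[]
3: 0x254 (blk 37, set 5) → MISS  vc=[]
4: 0x180 (blk 24, set 0) → MISS  vc=[]
5: 0x282 (blk 40, set 0) → MISS  vc=[24]
6: 0x18a (blk 24, set 0) → VC-HIT  vc=[40]
7: 0x18d (blk 24, set 0) → L1-HIT  vc=[40]
8: 0xc3 (blk 12, set 4) → MISS  vc=[40, 36]
9: 0x14d (blk 20, set 4) → MISS  vc=[40, 36, 12]
10: 0xc7 (blk 12, set 4) → VC-HIT  vc=[40, 36, 20]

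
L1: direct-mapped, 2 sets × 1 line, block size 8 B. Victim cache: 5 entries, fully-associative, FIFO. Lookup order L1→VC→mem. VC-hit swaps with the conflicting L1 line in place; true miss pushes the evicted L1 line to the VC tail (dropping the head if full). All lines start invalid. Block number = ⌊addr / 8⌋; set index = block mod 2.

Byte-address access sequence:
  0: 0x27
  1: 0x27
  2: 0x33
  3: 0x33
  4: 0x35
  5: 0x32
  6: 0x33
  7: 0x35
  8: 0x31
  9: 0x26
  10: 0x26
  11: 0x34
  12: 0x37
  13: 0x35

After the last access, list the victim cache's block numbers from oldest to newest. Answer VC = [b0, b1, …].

#0 0x27→b4/s0 MISS; vc=[]
#1 0x27→b4/s0 L1-HIT; vc=[]
#2 0x33→b6/s0 MISS; vc=[4]
#3 0x33→b6/s0 L1-HIT; vc=[4]
#4 0x35→b6/s0 L1-HIT; vc=[4]
#5 0x32→b6/s0 L1-HIT; vc=[4]
#6 0x33→b6/s0 L1-HIT; vc=[4]
#7 0x35→b6/s0 L1-HIT; vc=[4]
#8 0x31→b6/s0 L1-HIT; vc=[4]
#9 0x26→b4/s0 VC-HIT; vc=[6]
#10 0x26→b4/s0 L1-HIT; vc=[6]
#11 0x34→b6/s0 VC-HIT; vc=[4]
#12 0x37→b6/s0 L1-HIT; vc=[4]
#13 0x35→b6/s0 L1-HIT; vc=[4]

VC = [4]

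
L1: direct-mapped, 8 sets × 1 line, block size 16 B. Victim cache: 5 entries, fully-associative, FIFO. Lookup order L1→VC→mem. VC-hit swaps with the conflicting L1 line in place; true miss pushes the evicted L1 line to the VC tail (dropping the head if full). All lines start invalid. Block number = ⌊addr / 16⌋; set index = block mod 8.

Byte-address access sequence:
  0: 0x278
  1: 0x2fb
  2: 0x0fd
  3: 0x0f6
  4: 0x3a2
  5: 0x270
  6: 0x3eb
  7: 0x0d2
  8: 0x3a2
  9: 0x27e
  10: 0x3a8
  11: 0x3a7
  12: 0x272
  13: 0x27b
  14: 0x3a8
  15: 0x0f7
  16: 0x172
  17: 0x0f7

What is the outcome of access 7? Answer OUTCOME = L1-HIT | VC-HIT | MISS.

OUTCOME = MISS

  [0] addr=0x278 blk=39 s=7: MISS | VC []
  [1] addr=0x2fb blk=47 s=7: MISS | VC [39]
  [2] addr=0xfd blk=15 s=7: MISS | VC [39, 47]
  [3] addr=0xf6 blk=15 s=7: L1-HIT | VC [39, 47]
  [4] addr=0x3a2 blk=58 s=2: MISS | VC [39, 47]
  [5] addr=0x270 blk=39 s=7: VC-HIT | VC [15, 47]
  [6] addr=0x3eb blk=62 s=6: MISS | VC [15, 47]
  [7] addr=0xd2 blk=13 s=5: MISS | VC [15, 47]
  [8] addr=0x3a2 blk=58 s=2: L1-HIT | VC [15, 47]
  [9] addr=0x27e blk=39 s=7: L1-HIT | VC [15, 47]
  [10] addr=0x3a8 blk=58 s=2: L1-HIT | VC [15, 47]
  [11] addr=0x3a7 blk=58 s=2: L1-HIT | VC [15, 47]
  [12] addr=0x272 blk=39 s=7: L1-HIT | VC [15, 47]
  [13] addr=0x27b blk=39 s=7: L1-HIT | VC [15, 47]
  [14] addr=0x3a8 blk=58 s=2: L1-HIT | VC [15, 47]
  [15] addr=0xf7 blk=15 s=7: VC-HIT | VC [39, 47]
  [16] addr=0x172 blk=23 s=7: MISS | VC [39, 47, 15]
  [17] addr=0xf7 blk=15 s=7: VC-HIT | VC [39, 47, 23]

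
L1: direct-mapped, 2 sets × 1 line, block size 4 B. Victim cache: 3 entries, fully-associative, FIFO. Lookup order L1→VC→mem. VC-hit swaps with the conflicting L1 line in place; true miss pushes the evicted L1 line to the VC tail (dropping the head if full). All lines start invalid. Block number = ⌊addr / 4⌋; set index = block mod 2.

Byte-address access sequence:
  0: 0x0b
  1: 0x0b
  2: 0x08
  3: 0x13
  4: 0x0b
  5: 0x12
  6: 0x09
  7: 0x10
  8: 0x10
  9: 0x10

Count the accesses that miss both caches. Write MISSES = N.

MISSES = 2

0: 0xb (blk 2, set 0) → MISS  vc=[]
1: 0xb (blk 2, set 0) → L1-HIT  vc=[]
2: 0x8 (blk 2, set 0) → L1-HIT  vc=[]
3: 0x13 (blk 4, set 0) → MISS  vc=[2]
4: 0xb (blk 2, set 0) → VC-HIT  vc=[4]
5: 0x12 (blk 4, set 0) → VC-HIT  vc=[2]
6: 0x9 (blk 2, set 0) → VC-HIT  vc=[4]
7: 0x10 (blk 4, set 0) → VC-HIT  vc=[2]
8: 0x10 (blk 4, set 0) → L1-HIT  vc=[2]
9: 0x10 (blk 4, set 0) → L1-HIT  vc=[2]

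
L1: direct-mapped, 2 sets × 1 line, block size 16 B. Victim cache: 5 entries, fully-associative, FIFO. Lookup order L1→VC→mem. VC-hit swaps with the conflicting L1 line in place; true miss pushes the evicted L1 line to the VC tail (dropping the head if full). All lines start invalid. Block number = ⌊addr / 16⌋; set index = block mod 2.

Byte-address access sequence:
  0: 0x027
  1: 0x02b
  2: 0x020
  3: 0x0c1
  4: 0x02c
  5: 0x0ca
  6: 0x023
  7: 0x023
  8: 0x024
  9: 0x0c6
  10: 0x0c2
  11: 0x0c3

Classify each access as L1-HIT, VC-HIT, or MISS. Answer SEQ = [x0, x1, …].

SEQ = [MISS, L1-HIT, L1-HIT, MISS, VC-HIT, VC-HIT, VC-HIT, L1-HIT, L1-HIT, VC-HIT, L1-HIT, L1-HIT]

  [0] addr=0x27 blk=2 s=0: MISS | VC []
  [1] addr=0x2b blk=2 s=0: L1-HIT | VC []
  [2] addr=0x20 blk=2 s=0: L1-HIT | VC []
  [3] addr=0xc1 blk=12 s=0: MISS | VC [2]
  [4] addr=0x2c blk=2 s=0: VC-HIT | VC [12]
  [5] addr=0xca blk=12 s=0: VC-HIT | VC [2]
  [6] addr=0x23 blk=2 s=0: VC-HIT | VC [12]
  [7] addr=0x23 blk=2 s=0: L1-HIT | VC [12]
  [8] addr=0x24 blk=2 s=0: L1-HIT | VC [12]
  [9] addr=0xc6 blk=12 s=0: VC-HIT | VC [2]
  [10] addr=0xc2 blk=12 s=0: L1-HIT | VC [2]
  [11] addr=0xc3 blk=12 s=0: L1-HIT | VC [2]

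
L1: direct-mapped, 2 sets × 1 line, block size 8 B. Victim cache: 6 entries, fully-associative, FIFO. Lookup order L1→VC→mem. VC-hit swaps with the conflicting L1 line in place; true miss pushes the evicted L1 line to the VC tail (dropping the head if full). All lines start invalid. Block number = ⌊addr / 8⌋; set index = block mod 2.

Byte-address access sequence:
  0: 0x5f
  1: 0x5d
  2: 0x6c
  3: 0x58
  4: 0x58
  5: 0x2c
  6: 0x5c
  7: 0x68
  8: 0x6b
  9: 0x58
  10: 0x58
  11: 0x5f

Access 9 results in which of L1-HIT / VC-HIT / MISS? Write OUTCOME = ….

OUTCOME = VC-HIT

0: 0x5f (blk 11, set 1) → MISS  vc=[]
1: 0x5d (blk 11, set 1) → L1-HIT  vc=[]
2: 0x6c (blk 13, set 1) → MISS  vc=[11]
3: 0x58 (blk 11, set 1) → VC-HIT  vc=[13]
4: 0x58 (blk 11, set 1) → L1-HIT  vc=[13]
5: 0x2c (blk 5, set 1) → MISS  vc=[13, 11]
6: 0x5c (blk 11, set 1) → VC-HIT  vc=[13, 5]
7: 0x68 (blk 13, set 1) → VC-HIT  vc=[11, 5]
8: 0x6b (blk 13, set 1) → L1-HIT  vc=[11, 5]
9: 0x58 (blk 11, set 1) → VC-HIT  vc=[13, 5]
10: 0x58 (blk 11, set 1) → L1-HIT  vc=[13, 5]
11: 0x5f (blk 11, set 1) → L1-HIT  vc=[13, 5]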